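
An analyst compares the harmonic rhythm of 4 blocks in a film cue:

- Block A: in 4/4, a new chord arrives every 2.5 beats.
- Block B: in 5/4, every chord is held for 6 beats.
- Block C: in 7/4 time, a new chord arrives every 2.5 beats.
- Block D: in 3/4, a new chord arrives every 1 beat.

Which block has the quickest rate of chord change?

Block D

A: 4/2.5 = 1.6 chords/bar.
B: 5/6 = 5/6 chords/bar.
C: 7/2.5 = 2.8 chords/bar.
D: 3/1 = 3 chords/bar.
Fastest is D at 3 chords/bar.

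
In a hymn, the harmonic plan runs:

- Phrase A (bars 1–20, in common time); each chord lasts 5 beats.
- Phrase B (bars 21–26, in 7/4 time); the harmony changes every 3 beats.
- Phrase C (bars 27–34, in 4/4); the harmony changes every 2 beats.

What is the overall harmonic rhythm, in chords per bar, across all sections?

A: 20 × 4 = 80 beats ÷ 5 = 16 chords.
B: 6 × 7 = 42 beats ÷ 3 = 14 chords.
C: 8 × 4 = 32 beats ÷ 2 = 16 chords.
Overall: 46 chords over 34 bars → 46/34 = 23/17 chords per bar.

23/17 chords per bar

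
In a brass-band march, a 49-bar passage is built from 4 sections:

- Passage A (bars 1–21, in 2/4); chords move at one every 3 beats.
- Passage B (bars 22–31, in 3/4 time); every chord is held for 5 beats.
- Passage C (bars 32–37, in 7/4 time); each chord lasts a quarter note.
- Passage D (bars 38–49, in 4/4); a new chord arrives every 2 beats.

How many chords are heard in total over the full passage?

A: 21·2 = 42 beats, 42/3 = 14 chords.
B: 10·3 = 30 beats, 30/5 = 6 chords.
C: 6·7 = 42 beats, 42/1 = 42 chords.
D: 12·4 = 48 beats, 48/2 = 24 chords.
Total: 14 + 6 + 42 + 24 = 86.

86 chords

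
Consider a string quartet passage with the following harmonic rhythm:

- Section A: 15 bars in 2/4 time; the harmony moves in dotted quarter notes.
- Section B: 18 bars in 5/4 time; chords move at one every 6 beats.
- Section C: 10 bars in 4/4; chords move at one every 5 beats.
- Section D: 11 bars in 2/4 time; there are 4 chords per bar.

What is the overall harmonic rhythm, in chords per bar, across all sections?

A: 15 × 2 = 30 beats ÷ 1.5 = 20 chords.
B: 18 × 5 = 90 beats ÷ 6 = 15 chords.
C: 10 × 4 = 40 beats ÷ 5 = 8 chords.
D: 11 × 2 = 22 beats ÷ 0.5 = 44 chords.
Overall: 87 chords over 54 bars → 87/54 = 29/18 chords per bar.

29/18 chords per bar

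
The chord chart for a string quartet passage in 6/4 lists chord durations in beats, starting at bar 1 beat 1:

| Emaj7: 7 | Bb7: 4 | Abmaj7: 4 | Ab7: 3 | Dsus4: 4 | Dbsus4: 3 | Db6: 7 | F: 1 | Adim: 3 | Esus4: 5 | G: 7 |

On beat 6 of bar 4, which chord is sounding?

Beat 6 of bar 4 is beat (4−1)×6 + 6 = 24 overall.
Running totals: Emaj7 ends at 7, Bb7 ends at 11, Abmaj7 ends at 15, Ab7 ends at 18, Dsus4 ends at 22, Dbsus4 ends at 25.
Beat 24 falls within Dbsus4.

Dbsus4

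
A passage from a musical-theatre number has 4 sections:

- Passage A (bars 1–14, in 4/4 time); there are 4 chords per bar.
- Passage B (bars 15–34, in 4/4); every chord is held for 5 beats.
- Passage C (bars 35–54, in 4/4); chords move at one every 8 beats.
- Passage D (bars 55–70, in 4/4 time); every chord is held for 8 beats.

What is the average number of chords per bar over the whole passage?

A: 14 × 4 = 56 beats ÷ 1 = 56 chords.
B: 20 × 4 = 80 beats ÷ 5 = 16 chords.
C: 20 × 4 = 80 beats ÷ 8 = 10 chords.
D: 16 × 4 = 64 beats ÷ 8 = 8 chords.
Overall: 90 chords over 70 bars → 90/70 = 9/7 chords per bar.

9/7 chords per bar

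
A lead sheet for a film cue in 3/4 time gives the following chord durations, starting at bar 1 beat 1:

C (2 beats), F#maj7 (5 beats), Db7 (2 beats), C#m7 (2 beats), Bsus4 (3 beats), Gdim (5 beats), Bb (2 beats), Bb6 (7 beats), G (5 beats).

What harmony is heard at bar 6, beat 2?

Beat 2 of bar 6 is beat (6−1)×3 + 2 = 17 overall.
Running totals: C ends at 2, F#maj7 ends at 7, Db7 ends at 9, C#m7 ends at 11, Bsus4 ends at 14, Gdim ends at 19.
Beat 17 falls within Gdim.

Gdim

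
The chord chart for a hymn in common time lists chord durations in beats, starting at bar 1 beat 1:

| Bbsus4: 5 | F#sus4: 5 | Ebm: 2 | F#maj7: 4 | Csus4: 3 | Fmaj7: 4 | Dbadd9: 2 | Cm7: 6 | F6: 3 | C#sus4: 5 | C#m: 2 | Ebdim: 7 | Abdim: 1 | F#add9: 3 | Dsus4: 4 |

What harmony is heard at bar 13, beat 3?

Beat 3 of bar 13 is beat (13−1)×4 + 3 = 51 overall.
Running totals: Bbsus4 ends at 5, F#sus4 ends at 10, Ebm ends at 12, F#maj7 ends at 16, Csus4 ends at 19, Fmaj7 ends at 23, Dbadd9 ends at 25, Cm7 ends at 31, F6 ends at 34, C#sus4 ends at 39, C#m ends at 41, Ebdim ends at 48, Abdim ends at 49, F#add9 ends at 52.
Beat 51 falls within F#add9.

F#add9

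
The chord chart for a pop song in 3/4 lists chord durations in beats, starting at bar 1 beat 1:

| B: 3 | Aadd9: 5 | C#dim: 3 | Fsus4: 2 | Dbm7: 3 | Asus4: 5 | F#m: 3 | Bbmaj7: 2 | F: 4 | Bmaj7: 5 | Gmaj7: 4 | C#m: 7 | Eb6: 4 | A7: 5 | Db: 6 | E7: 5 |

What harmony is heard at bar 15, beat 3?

C#m

Beat 3 of bar 15 is beat (15−1)×3 + 3 = 45 overall.
Running totals: B ends at 3, Aadd9 ends at 8, C#dim ends at 11, Fsus4 ends at 13, Dbm7 ends at 16, Asus4 ends at 21, F#m ends at 24, Bbmaj7 ends at 26, F ends at 30, Bmaj7 ends at 35, Gmaj7 ends at 39, C#m ends at 46.
Beat 45 falls within C#m.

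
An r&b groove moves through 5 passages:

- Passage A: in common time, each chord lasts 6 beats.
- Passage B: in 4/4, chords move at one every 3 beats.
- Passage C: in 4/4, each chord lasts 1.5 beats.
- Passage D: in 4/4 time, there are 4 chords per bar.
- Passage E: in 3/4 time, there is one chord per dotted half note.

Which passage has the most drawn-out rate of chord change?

Passage A

A: each chord is 6 beats in 4/4, so 2/3 per bar.
B: each chord is 3 beats in 4/4, so 4/3 per bar.
C: each chord is 1.5 beats in 4/4, so 8/3 per bar.
D: each chord is 1 beat in 4/4, so 4 per bar.
E: each chord is 3 beats in 3/4, so 1 per bar.
Slowest is A at 2/3 chords/bar.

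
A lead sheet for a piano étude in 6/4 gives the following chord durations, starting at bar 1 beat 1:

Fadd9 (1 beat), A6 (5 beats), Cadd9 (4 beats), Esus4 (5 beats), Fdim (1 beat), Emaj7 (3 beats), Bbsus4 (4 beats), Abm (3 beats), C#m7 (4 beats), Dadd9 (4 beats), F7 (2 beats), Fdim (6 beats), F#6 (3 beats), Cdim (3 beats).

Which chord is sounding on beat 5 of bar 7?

Beat 5 of bar 7 is beat (7−1)×6 + 5 = 41 overall.
Running totals: Fadd9 ends at 1, A6 ends at 6, Cadd9 ends at 10, Esus4 ends at 15, Fdim ends at 16, Emaj7 ends at 19, Bbsus4 ends at 23, Abm ends at 26, C#m7 ends at 30, Dadd9 ends at 34, F7 ends at 36, Fdim ends at 42.
Beat 41 falls within Fdim.

Fdim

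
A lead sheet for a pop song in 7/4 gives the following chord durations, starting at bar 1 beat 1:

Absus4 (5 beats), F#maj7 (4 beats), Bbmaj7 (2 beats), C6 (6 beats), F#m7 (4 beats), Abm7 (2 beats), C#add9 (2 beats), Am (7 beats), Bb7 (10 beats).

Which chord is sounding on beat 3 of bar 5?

Beat 3 of bar 5 is beat (5−1)×7 + 3 = 31 overall.
Running totals: Absus4 ends at 5, F#maj7 ends at 9, Bbmaj7 ends at 11, C6 ends at 17, F#m7 ends at 21, Abm7 ends at 23, C#add9 ends at 25, Am ends at 32.
Beat 31 falls within Am.

Am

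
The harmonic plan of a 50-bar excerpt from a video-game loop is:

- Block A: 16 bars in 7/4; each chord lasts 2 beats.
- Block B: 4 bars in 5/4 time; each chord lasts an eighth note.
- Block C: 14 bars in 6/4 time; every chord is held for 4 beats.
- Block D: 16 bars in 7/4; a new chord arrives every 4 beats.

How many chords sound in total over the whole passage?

A: 16 bars × 7 beats = 112 beats; 2 beats/chord → 56 chords.
B: 4 bars × 5 beats = 20 beats; 0.5 beats/chord → 40 chords.
C: 14 bars × 6 beats = 84 beats; 4 beats/chord → 21 chords.
D: 16 bars × 7 beats = 112 beats; 4 beats/chord → 28 chords.
Total: 56 + 40 + 21 + 28 = 145.

145 chords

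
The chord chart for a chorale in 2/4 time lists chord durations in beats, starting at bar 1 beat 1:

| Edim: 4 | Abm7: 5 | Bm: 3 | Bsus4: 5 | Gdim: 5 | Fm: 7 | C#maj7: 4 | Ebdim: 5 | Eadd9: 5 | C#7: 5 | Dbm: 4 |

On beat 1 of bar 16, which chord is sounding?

C#maj7

Beat 1 of bar 16 is beat (16−1)×2 + 1 = 31 overall.
Running totals: Edim ends at 4, Abm7 ends at 9, Bm ends at 12, Bsus4 ends at 17, Gdim ends at 22, Fm ends at 29, C#maj7 ends at 33.
Beat 31 falls within C#maj7.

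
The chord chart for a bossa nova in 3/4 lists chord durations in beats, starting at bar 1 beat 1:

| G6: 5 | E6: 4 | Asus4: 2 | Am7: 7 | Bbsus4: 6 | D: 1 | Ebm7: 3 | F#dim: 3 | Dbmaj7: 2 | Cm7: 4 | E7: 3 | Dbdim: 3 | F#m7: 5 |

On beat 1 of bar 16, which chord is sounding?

F#m7

Beat 1 of bar 16 is beat (16−1)×3 + 1 = 46 overall.
Running totals: G6 ends at 5, E6 ends at 9, Asus4 ends at 11, Am7 ends at 18, Bbsus4 ends at 24, D ends at 25, Ebm7 ends at 28, F#dim ends at 31, Dbmaj7 ends at 33, Cm7 ends at 37, E7 ends at 40, Dbdim ends at 43, F#m7 ends at 48.
Beat 46 falls within F#m7.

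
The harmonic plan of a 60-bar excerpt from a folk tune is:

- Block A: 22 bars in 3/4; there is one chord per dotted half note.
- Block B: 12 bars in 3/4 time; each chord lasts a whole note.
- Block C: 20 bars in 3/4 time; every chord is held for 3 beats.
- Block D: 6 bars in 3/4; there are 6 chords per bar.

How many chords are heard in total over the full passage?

87 chords

A: 22·3 = 66 beats, 66/3 = 22 chords.
B: 12·3 = 36 beats, 36/4 = 9 chords.
C: 20·3 = 60 beats, 60/3 = 20 chords.
D: 6·3 = 18 beats, 18/0.5 = 36 chords.
Total: 22 + 9 + 20 + 36 = 87.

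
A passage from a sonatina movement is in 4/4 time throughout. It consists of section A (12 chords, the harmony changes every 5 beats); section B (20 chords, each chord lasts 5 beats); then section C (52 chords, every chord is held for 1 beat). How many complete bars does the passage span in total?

53 bars

A: 12 × 5 = 60 beats = 15 bars.
B: 20 × 5 = 100 beats = 25 bars.
C: 52 × 1 = 52 beats = 13 bars.
Total: 15 + 25 + 13 = 53 bars.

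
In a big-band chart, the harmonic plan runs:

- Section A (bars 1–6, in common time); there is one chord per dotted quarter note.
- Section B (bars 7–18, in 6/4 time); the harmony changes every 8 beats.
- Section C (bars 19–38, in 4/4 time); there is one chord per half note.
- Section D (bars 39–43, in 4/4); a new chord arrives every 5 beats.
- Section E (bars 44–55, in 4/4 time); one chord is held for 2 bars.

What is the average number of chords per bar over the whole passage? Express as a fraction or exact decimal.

A: 6 bars of 4 beats is 24 beats; at 1.5 beats each that's 16 chords.
B: 12 bars of 6 beats is 72 beats; at 8 beats each that's 9 chords.
C: 20 bars of 4 beats is 80 beats; at 2 beats each that's 40 chords.
D: 5 bars of 4 beats is 20 beats; at 5 beats each that's 4 chords.
E: 12 bars of 4 beats is 48 beats; at 8 beats each that's 6 chords.
Overall: 75 chords over 55 bars → 75/55 = 15/11 chords per bar.

15/11 chords per bar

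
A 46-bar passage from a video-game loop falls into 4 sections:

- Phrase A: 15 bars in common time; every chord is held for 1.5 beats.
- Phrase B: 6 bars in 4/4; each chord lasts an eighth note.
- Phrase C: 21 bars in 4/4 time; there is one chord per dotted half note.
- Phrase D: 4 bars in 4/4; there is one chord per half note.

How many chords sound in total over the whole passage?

A: 15·4 = 60 beats, 60/1.5 = 40 chords.
B: 6·4 = 24 beats, 24/0.5 = 48 chords.
C: 21·4 = 84 beats, 84/3 = 28 chords.
D: 4·4 = 16 beats, 16/2 = 8 chords.
Total: 40 + 48 + 28 + 8 = 124.

124 chords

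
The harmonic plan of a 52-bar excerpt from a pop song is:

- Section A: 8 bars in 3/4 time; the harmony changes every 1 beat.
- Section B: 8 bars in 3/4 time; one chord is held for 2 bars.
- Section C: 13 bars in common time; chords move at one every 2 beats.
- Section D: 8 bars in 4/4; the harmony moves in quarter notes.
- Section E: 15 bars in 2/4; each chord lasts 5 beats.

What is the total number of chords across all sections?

92 chords

A: 8 bars × 3 beats = 24 beats; 1 beat/chord → 24 chords.
B: 8 bars × 3 beats = 24 beats; 6 beats/chord → 4 chords.
C: 13 bars × 4 beats = 52 beats; 2 beats/chord → 26 chords.
D: 8 bars × 4 beats = 32 beats; 1 beat/chord → 32 chords.
E: 15 bars × 2 beats = 30 beats; 5 beats/chord → 6 chords.
Total: 24 + 4 + 26 + 32 + 6 = 92.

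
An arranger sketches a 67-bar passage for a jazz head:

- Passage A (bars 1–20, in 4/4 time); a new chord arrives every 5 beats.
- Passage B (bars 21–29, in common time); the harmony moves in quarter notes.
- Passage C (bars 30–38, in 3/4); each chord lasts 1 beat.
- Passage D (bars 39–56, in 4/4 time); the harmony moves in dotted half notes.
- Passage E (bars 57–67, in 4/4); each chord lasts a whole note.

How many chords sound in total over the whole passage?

114 chords

A: 20 bars × 4 beats = 80 beats; 5 beats/chord → 16 chords.
B: 9 bars × 4 beats = 36 beats; 1 beat/chord → 36 chords.
C: 9 bars × 3 beats = 27 beats; 1 beat/chord → 27 chords.
D: 18 bars × 4 beats = 72 beats; 3 beats/chord → 24 chords.
E: 11 bars × 4 beats = 44 beats; 4 beats/chord → 11 chords.
Total: 16 + 36 + 27 + 24 + 11 = 114.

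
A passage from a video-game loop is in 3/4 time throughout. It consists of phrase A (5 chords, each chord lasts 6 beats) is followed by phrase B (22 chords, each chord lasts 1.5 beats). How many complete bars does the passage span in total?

21 bars

A: 5 × 6 = 30 beats = 10 bars.
B: 22 × 1.5 = 33 beats = 11 bars.
Total: 10 + 11 = 21 bars.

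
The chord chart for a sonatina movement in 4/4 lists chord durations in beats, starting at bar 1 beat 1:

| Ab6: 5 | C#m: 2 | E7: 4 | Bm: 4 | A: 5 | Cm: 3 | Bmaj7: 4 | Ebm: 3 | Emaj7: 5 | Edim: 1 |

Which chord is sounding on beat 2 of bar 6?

Beat 2 of bar 6 is beat (6−1)×4 + 2 = 22 overall.
Running totals: Ab6 ends at 5, C#m ends at 7, E7 ends at 11, Bm ends at 15, A ends at 20, Cm ends at 23.
Beat 22 falls within Cm.

Cm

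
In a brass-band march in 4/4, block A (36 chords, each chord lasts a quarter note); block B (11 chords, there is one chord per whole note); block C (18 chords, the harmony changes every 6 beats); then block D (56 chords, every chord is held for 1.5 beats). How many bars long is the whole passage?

68 bars

A: 36 × 1 = 36 beats = 9 bars.
B: 11 × 4 = 44 beats = 11 bars.
C: 18 × 6 = 108 beats = 27 bars.
D: 56 × 1.5 = 84 beats = 21 bars.
Total: 9 + 11 + 27 + 21 = 68 bars.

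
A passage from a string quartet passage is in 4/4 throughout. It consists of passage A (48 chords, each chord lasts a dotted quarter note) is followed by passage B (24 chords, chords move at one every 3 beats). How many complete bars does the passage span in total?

36 bars

A: 48 × 1.5 = 72 beats = 18 bars.
B: 24 × 3 = 72 beats = 18 bars.
Total: 18 + 18 = 36 bars.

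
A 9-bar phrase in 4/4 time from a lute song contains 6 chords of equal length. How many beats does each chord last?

9 bars × 4 beats/bar = 36 beats total.
36 beats ÷ 6 chords = 6 beats per chord.

6 beats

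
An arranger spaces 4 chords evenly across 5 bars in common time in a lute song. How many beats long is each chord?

5 beats

5 bars × 4 beats/bar = 20 beats total.
20 beats ÷ 4 chords = 5 beats per chord.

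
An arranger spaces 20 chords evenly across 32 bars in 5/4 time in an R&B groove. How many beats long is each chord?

32 bars × 5 beats/bar = 160 beats total.
160 beats ÷ 20 chords = 8 beats per chord.

8 beats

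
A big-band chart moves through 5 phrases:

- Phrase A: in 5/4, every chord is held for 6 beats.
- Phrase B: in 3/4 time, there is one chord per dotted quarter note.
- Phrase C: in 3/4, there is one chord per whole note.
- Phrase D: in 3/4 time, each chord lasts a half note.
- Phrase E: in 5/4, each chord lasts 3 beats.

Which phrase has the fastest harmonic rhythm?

Phrase B

A: 5 beats/bar ÷ 6 beats/chord = 5/6 chords/bar.
B: 3 beats/bar ÷ 1.5 beats/chord = 2 chords/bar.
C: 3 beats/bar ÷ 4 beats/chord = 0.75 chords/bar.
D: 3 beats/bar ÷ 2 beats/chord = 1.5 chords/bar.
E: 5 beats/bar ÷ 3 beats/chord = 5/3 chords/bar.
Fastest is B at 2 chords/bar.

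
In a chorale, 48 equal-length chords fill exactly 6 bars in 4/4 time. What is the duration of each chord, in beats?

6 bars × 4 beats/bar = 24 beats total.
24 beats ÷ 48 chords = 0.5 beats per chord.
(That is an eighth note.)

0.5 beats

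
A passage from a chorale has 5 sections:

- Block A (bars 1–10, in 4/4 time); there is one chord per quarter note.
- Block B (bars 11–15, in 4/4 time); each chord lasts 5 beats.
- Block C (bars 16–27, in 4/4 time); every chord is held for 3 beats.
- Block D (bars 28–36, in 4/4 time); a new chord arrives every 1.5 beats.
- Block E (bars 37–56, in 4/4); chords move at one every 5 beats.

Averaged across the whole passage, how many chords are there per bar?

A: 10 × 4 = 40 beats ÷ 1 = 40 chords.
B: 5 × 4 = 20 beats ÷ 5 = 4 chords.
C: 12 × 4 = 48 beats ÷ 3 = 16 chords.
D: 9 × 4 = 36 beats ÷ 1.5 = 24 chords.
E: 20 × 4 = 80 beats ÷ 5 = 16 chords.
Overall: 100 chords over 56 bars → 100/56 = 25/14 chords per bar.

25/14 chords per bar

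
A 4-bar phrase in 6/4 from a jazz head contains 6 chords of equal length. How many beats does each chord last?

4 beats

4 bars × 6 beats/bar = 24 beats total.
24 beats ÷ 6 chords = 4 beats per chord.
(That is a whole note.)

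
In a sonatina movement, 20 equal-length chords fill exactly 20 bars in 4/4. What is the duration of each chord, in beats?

20 bars × 4 beats/bar = 80 beats total.
80 beats ÷ 20 chords = 4 beats per chord.
(That is a whole note.)

4 beats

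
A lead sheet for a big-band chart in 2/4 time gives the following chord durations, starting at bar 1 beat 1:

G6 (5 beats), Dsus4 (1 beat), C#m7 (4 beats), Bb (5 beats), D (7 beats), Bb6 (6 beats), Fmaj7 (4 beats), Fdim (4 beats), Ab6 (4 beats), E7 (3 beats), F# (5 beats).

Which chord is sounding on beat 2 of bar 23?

Beat 2 of bar 23 is beat (23−1)×2 + 2 = 46 overall.
Running totals: G6 ends at 5, Dsus4 ends at 6, C#m7 ends at 10, Bb ends at 15, D ends at 22, Bb6 ends at 28, Fmaj7 ends at 32, Fdim ends at 36, Ab6 ends at 40, E7 ends at 43, F# ends at 48.
Beat 46 falls within F#.

F#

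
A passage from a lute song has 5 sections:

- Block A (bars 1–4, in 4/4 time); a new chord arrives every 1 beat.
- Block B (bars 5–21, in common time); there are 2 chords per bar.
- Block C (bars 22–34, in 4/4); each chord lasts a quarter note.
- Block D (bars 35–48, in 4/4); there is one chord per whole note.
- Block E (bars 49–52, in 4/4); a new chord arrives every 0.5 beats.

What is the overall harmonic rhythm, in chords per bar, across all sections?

A: 4 × 4 = 16 beats ÷ 1 = 16 chords.
B: 17 × 4 = 68 beats ÷ 2 = 34 chords.
C: 13 × 4 = 52 beats ÷ 1 = 52 chords.
D: 14 × 4 = 56 beats ÷ 4 = 14 chords.
E: 4 × 4 = 16 beats ÷ 0.5 = 32 chords.
Overall: 148 chords over 52 bars → 148/52 = 37/13 chords per bar.

37/13 chords per bar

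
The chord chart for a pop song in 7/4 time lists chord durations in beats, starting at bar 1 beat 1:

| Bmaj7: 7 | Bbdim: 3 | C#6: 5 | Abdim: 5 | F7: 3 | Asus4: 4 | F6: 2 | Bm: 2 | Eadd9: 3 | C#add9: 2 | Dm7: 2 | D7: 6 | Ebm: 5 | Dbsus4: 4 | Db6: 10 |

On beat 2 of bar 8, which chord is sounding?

Beat 2 of bar 8 is beat (8−1)×7 + 2 = 51 overall.
Running totals: Bmaj7 ends at 7, Bbdim ends at 10, C#6 ends at 15, Abdim ends at 20, F7 ends at 23, Asus4 ends at 27, F6 ends at 29, Bm ends at 31, Eadd9 ends at 34, C#add9 ends at 36, Dm7 ends at 38, D7 ends at 44, Ebm ends at 49, Dbsus4 ends at 53.
Beat 51 falls within Dbsus4.

Dbsus4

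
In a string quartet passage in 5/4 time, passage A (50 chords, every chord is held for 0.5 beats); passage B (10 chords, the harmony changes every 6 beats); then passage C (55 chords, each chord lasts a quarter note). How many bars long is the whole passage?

A: 50 × 0.5 = 25 beats = 5 bars.
B: 10 × 6 = 60 beats = 12 bars.
C: 55 × 1 = 55 beats = 11 bars.
Total: 5 + 12 + 11 = 28 bars.

28 bars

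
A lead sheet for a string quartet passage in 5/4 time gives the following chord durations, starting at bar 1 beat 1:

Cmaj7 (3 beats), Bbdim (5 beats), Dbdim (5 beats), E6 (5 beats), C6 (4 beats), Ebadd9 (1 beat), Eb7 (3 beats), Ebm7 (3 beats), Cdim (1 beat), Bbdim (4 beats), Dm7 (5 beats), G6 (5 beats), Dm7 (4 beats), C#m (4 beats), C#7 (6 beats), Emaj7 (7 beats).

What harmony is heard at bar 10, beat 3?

Dm7

Beat 3 of bar 10 is beat (10−1)×5 + 3 = 48 overall.
Running totals: Cmaj7 ends at 3, Bbdim ends at 8, Dbdim ends at 13, E6 ends at 18, C6 ends at 22, Ebadd9 ends at 23, Eb7 ends at 26, Ebm7 ends at 29, Cdim ends at 30, Bbdim ends at 34, Dm7 ends at 39, G6 ends at 44, Dm7 ends at 48.
Beat 48 falls within Dm7.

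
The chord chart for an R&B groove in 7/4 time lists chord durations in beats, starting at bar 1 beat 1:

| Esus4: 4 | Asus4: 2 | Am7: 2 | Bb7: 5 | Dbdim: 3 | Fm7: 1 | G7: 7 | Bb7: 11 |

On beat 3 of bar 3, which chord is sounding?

Fm7

Beat 3 of bar 3 is beat (3−1)×7 + 3 = 17 overall.
Running totals: Esus4 ends at 4, Asus4 ends at 6, Am7 ends at 8, Bb7 ends at 13, Dbdim ends at 16, Fm7 ends at 17.
Beat 17 falls within Fm7.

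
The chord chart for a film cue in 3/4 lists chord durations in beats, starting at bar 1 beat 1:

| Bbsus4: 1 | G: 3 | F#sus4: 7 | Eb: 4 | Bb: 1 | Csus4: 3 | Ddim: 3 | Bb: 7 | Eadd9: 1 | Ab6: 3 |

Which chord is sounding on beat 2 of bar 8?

Beat 2 of bar 8 is beat (8−1)×3 + 2 = 23 overall.
Running totals: Bbsus4 ends at 1, G ends at 4, F#sus4 ends at 11, Eb ends at 15, Bb ends at 16, Csus4 ends at 19, Ddim ends at 22, Bb ends at 29.
Beat 23 falls within Bb.

Bb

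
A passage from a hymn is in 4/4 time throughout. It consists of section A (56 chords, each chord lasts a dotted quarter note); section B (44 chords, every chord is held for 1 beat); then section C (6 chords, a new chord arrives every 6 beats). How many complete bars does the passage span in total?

A: 56 × 1.5 = 84 beats = 21 bars.
B: 44 × 1 = 44 beats = 11 bars.
C: 6 × 6 = 36 beats = 9 bars.
Total: 21 + 11 + 9 = 41 bars.

41 bars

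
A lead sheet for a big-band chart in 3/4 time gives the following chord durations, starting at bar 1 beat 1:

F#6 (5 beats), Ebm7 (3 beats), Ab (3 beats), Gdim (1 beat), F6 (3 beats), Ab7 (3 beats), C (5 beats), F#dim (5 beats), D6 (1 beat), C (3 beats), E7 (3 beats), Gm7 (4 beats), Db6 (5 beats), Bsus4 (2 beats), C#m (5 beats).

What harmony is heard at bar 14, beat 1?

Db6

Beat 1 of bar 14 is beat (14−1)×3 + 1 = 40 overall.
Running totals: F#6 ends at 5, Ebm7 ends at 8, Ab ends at 11, Gdim ends at 12, F6 ends at 15, Ab7 ends at 18, C ends at 23, F#dim ends at 28, D6 ends at 29, C ends at 32, E7 ends at 35, Gm7 ends at 39, Db6 ends at 44.
Beat 40 falls within Db6.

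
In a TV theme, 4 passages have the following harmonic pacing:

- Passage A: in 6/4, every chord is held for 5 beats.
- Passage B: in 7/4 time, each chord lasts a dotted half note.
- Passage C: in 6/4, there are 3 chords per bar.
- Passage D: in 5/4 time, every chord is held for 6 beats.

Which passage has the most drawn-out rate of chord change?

Passage D

A: 6 beats/bar ÷ 5 beats/chord = 1.2 chords/bar.
B: 7 beats/bar ÷ 3 beats/chord = 7/3 chords/bar.
C: 6 beats/bar ÷ 2 beats/chord = 3 chords/bar.
D: 5 beats/bar ÷ 6 beats/chord = 5/6 chords/bar.
Slowest is D at 5/6 chords/bar.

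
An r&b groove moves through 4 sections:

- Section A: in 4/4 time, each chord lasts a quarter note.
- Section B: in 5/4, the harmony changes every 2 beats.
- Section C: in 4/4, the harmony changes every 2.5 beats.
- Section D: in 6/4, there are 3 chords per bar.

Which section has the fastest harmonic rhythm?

Section A

A: 4/1 = 4 chords/bar.
B: 5/2 = 2.5 chords/bar.
C: 4/2.5 = 1.6 chords/bar.
D: 6/2 = 3 chords/bar.
Fastest is A at 4 chords/bar.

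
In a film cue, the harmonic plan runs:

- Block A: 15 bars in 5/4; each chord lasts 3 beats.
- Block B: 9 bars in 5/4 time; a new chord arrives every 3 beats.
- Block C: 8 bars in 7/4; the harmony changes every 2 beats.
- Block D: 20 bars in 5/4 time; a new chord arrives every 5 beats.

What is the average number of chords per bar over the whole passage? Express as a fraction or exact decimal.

22/13 chords per bar

A: 15 bars of 5 beats is 75 beats; at 3 beats each that's 25 chords.
B: 9 bars of 5 beats is 45 beats; at 3 beats each that's 15 chords.
C: 8 bars of 7 beats is 56 beats; at 2 beats each that's 28 chords.
D: 20 bars of 5 beats is 100 beats; at 5 beats each that's 20 chords.
Overall: 88 chords over 52 bars → 88/52 = 22/13 chords per bar.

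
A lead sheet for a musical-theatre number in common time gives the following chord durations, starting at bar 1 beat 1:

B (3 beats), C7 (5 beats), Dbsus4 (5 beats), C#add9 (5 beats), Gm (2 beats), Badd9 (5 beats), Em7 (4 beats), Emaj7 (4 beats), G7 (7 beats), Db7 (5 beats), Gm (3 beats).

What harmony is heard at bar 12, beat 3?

Gm

Beat 3 of bar 12 is beat (12−1)×4 + 3 = 47 overall.
Running totals: B ends at 3, C7 ends at 8, Dbsus4 ends at 13, C#add9 ends at 18, Gm ends at 20, Badd9 ends at 25, Em7 ends at 29, Emaj7 ends at 33, G7 ends at 40, Db7 ends at 45, Gm ends at 48.
Beat 47 falls within Gm.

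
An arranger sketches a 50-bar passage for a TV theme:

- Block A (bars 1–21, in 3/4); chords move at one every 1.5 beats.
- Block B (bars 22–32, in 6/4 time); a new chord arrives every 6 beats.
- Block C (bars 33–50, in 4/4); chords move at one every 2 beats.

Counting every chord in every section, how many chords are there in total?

A: 21·3 = 63 beats, 63/1.5 = 42 chords.
B: 11·6 = 66 beats, 66/6 = 11 chords.
C: 18·4 = 72 beats, 72/2 = 36 chords.
Total: 42 + 11 + 36 = 89.

89 chords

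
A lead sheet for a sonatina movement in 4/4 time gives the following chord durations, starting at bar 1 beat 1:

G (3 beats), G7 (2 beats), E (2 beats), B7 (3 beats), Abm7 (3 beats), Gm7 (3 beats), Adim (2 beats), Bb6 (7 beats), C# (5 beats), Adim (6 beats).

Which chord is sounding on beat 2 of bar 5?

Beat 2 of bar 5 is beat (5−1)×4 + 2 = 18 overall.
Running totals: G ends at 3, G7 ends at 5, E ends at 7, B7 ends at 10, Abm7 ends at 13, Gm7 ends at 16, Adim ends at 18.
Beat 18 falls within Adim.

Adim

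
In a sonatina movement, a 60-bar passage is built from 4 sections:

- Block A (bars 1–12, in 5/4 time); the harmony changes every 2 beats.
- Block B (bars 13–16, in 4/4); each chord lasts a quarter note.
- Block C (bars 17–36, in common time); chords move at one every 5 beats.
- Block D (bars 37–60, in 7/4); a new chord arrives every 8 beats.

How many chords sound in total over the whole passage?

83 chords

A has 60 beats and chords last 2 each, so 30 chords.
B has 16 beats and chords last 1 each, so 16 chords.
C has 80 beats and chords last 5 each, so 16 chords.
D has 168 beats and chords last 8 each, so 21 chords.
Total: 30 + 16 + 16 + 21 = 83.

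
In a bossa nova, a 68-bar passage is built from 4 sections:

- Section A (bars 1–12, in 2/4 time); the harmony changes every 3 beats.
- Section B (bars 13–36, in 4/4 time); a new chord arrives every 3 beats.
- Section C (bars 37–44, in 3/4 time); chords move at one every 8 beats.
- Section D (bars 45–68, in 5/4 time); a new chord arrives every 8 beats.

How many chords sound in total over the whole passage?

58 chords

A: 12·2 = 24 beats, 24/3 = 8 chords.
B: 24·4 = 96 beats, 96/3 = 32 chords.
C: 8·3 = 24 beats, 24/8 = 3 chords.
D: 24·5 = 120 beats, 120/8 = 15 chords.
Total: 8 + 32 + 3 + 15 = 58.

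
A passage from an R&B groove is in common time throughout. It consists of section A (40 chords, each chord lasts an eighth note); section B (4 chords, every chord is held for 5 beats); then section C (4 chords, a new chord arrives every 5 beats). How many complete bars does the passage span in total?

15 bars

A: 40 × 0.5 = 20 beats = 5 bars.
B: 4 × 5 = 20 beats = 5 bars.
C: 4 × 5 = 20 beats = 5 bars.
Total: 5 + 5 + 5 = 15 bars.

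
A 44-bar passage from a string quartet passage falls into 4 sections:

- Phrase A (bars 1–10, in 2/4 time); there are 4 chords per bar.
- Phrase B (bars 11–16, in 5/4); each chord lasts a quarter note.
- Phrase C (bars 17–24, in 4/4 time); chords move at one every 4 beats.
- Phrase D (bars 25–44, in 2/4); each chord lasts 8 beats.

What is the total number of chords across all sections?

83 chords

A has 20 beats and chords last 0.5 each, so 40 chords.
B has 30 beats and chords last 1 each, so 30 chords.
C has 32 beats and chords last 4 each, so 8 chords.
D has 40 beats and chords last 8 each, so 5 chords.
Total: 40 + 30 + 8 + 5 = 83.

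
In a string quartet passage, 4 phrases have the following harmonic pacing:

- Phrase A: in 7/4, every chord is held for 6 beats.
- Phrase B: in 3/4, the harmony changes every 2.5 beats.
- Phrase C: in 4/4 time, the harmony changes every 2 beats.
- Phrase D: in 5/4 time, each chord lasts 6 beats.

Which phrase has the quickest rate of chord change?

Phrase C

A: 7/6 = 7/6 chords/bar.
B: 3/2.5 = 1.2 chords/bar.
C: 4/2 = 2 chords/bar.
D: 5/6 = 5/6 chords/bar.
Fastest is C at 2 chords/bar.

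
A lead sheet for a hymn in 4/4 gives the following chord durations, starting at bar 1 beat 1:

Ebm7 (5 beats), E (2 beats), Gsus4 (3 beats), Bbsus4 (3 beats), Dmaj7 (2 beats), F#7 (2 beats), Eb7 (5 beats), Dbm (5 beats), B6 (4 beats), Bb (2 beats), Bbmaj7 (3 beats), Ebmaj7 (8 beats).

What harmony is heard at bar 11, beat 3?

Beat 3 of bar 11 is beat (11−1)×4 + 3 = 43 overall.
Running totals: Ebm7 ends at 5, E ends at 7, Gsus4 ends at 10, Bbsus4 ends at 13, Dmaj7 ends at 15, F#7 ends at 17, Eb7 ends at 22, Dbm ends at 27, B6 ends at 31, Bb ends at 33, Bbmaj7 ends at 36, Ebmaj7 ends at 44.
Beat 43 falls within Ebmaj7.

Ebmaj7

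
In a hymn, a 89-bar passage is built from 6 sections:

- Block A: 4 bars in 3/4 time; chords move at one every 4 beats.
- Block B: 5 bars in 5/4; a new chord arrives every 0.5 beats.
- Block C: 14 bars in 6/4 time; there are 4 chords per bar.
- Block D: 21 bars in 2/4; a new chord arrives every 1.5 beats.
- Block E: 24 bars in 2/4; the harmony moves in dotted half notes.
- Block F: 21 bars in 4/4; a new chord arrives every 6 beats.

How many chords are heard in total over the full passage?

167 chords

A: 4·3 = 12 beats, 12/4 = 3 chords.
B: 5·5 = 25 beats, 25/0.5 = 50 chords.
C: 14·6 = 84 beats, 84/1.5 = 56 chords.
D: 21·2 = 42 beats, 42/1.5 = 28 chords.
E: 24·2 = 48 beats, 48/3 = 16 chords.
F: 21·4 = 84 beats, 84/6 = 14 chords.
Total: 3 + 50 + 56 + 28 + 16 + 14 = 167.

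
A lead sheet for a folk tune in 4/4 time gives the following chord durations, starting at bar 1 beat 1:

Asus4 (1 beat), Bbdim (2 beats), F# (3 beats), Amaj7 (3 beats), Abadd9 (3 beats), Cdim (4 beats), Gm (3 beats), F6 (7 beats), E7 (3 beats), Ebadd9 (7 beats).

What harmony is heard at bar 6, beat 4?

F6

Beat 4 of bar 6 is beat (6−1)×4 + 4 = 24 overall.
Running totals: Asus4 ends at 1, Bbdim ends at 3, F# ends at 6, Amaj7 ends at 9, Abadd9 ends at 12, Cdim ends at 16, Gm ends at 19, F6 ends at 26.
Beat 24 falls within F6.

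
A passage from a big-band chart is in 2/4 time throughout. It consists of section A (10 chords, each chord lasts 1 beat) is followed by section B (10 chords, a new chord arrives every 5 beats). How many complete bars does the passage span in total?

A: 10 × 1 = 10 beats = 5 bars.
B: 10 × 5 = 50 beats = 25 bars.
Total: 5 + 25 = 30 bars.

30 bars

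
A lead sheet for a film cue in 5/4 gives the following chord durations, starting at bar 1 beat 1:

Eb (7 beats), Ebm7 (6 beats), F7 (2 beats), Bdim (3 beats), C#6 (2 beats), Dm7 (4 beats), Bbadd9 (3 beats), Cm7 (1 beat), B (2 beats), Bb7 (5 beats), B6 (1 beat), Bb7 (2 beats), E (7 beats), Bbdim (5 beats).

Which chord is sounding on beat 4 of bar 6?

B

Beat 4 of bar 6 is beat (6−1)×5 + 4 = 29 overall.
Running totals: Eb ends at 7, Ebm7 ends at 13, F7 ends at 15, Bdim ends at 18, C#6 ends at 20, Dm7 ends at 24, Bbadd9 ends at 27, Cm7 ends at 28, B ends at 30.
Beat 29 falls within B.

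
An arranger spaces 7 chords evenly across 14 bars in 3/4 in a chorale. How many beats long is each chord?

14 bars × 3 beats/bar = 42 beats total.
42 beats ÷ 7 chords = 6 beats per chord.

6 beats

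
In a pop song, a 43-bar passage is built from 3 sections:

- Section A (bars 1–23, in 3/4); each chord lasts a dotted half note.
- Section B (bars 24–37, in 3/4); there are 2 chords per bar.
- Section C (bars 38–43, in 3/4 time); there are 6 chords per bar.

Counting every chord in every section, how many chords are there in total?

A: 23 bars × 3 beats = 69 beats; 3 beats/chord → 23 chords.
B: 14 bars × 3 beats = 42 beats; 1.5 beats/chord → 28 chords.
C: 6 bars × 3 beats = 18 beats; 0.5 beats/chord → 36 chords.
Total: 23 + 28 + 36 = 87.

87 chords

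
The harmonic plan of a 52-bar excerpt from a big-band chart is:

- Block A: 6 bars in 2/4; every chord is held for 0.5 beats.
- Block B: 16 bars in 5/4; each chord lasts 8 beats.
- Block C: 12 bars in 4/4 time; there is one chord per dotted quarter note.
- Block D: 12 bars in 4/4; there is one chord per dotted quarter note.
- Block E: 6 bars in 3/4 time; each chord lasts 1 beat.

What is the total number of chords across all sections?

116 chords

A has 12 beats and chords last 0.5 each, so 24 chords.
B has 80 beats and chords last 8 each, so 10 chords.
C has 48 beats and chords last 1.5 each, so 32 chords.
D has 48 beats and chords last 1.5 each, so 32 chords.
E has 18 beats and chords last 1 each, so 18 chords.
Total: 24 + 10 + 32 + 32 + 18 = 116.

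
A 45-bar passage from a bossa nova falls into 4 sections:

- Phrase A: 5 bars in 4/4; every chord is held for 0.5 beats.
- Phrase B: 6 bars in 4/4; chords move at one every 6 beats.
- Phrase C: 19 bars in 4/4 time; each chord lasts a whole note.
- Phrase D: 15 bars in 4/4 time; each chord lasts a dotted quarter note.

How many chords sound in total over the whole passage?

A: 5·4 = 20 beats, 20/0.5 = 40 chords.
B: 6·4 = 24 beats, 24/6 = 4 chords.
C: 19·4 = 76 beats, 76/4 = 19 chords.
D: 15·4 = 60 beats, 60/1.5 = 40 chords.
Total: 40 + 4 + 19 + 40 = 103.

103 chords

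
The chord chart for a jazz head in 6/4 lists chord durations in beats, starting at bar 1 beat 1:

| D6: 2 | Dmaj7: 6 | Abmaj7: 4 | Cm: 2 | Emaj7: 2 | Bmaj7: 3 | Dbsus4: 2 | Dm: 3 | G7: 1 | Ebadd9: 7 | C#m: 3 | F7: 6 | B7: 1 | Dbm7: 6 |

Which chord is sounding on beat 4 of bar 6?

Beat 4 of bar 6 is beat (6−1)×6 + 4 = 34 overall.
Running totals: D6 ends at 2, Dmaj7 ends at 8, Abmaj7 ends at 12, Cm ends at 14, Emaj7 ends at 16, Bmaj7 ends at 19, Dbsus4 ends at 21, Dm ends at 24, G7 ends at 25, Ebadd9 ends at 32, C#m ends at 35.
Beat 34 falls within C#m.

C#m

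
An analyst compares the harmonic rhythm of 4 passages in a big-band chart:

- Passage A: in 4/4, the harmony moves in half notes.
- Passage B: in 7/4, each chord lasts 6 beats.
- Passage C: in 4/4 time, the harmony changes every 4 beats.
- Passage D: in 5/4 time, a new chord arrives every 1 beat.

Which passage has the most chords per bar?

Passage D

A: 4/2 = 2 chords/bar.
B: 7/6 = 7/6 chords/bar.
C: 4/4 = 1 chord/bar.
D: 5/1 = 5 chords/bar.
Fastest is D at 5 chords/bar.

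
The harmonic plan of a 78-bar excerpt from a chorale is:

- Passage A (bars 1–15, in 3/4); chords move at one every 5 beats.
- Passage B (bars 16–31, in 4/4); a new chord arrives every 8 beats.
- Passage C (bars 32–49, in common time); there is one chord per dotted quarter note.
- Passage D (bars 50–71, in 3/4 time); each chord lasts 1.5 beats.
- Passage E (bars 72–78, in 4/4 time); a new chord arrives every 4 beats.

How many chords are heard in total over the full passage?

116 chords

A: 15·3 = 45 beats, 45/5 = 9 chords.
B: 16·4 = 64 beats, 64/8 = 8 chords.
C: 18·4 = 72 beats, 72/1.5 = 48 chords.
D: 22·3 = 66 beats, 66/1.5 = 44 chords.
E: 7·4 = 28 beats, 28/4 = 7 chords.
Total: 9 + 8 + 48 + 44 + 7 = 116.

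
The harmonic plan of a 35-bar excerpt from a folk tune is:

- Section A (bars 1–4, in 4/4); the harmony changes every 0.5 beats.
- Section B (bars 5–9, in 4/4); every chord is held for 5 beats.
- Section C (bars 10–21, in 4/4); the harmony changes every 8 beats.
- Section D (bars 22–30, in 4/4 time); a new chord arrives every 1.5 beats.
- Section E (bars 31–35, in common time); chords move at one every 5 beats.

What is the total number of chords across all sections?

70 chords

A: 4·4 = 16 beats, 16/0.5 = 32 chords.
B: 5·4 = 20 beats, 20/5 = 4 chords.
C: 12·4 = 48 beats, 48/8 = 6 chords.
D: 9·4 = 36 beats, 36/1.5 = 24 chords.
E: 5·4 = 20 beats, 20/5 = 4 chords.
Total: 32 + 4 + 6 + 24 + 4 = 70.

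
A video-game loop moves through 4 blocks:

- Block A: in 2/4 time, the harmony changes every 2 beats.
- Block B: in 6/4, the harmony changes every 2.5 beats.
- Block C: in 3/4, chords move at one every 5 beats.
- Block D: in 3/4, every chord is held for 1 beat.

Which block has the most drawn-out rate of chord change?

Block C

A: each chord is 2 beats in 2/4, so 1 per bar.
B: each chord is 2.5 beats in 6/4, so 2.4 per bar.
C: each chord is 5 beats in 3/4, so 0.6 per bar.
D: each chord is 1 beat in 3/4, so 3 per bar.
Slowest is C at 0.6 chords/bar.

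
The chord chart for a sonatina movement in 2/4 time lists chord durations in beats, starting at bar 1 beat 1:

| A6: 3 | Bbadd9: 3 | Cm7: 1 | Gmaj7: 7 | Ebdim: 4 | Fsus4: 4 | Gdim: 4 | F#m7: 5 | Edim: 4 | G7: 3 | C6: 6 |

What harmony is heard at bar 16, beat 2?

Beat 2 of bar 16 is beat (16−1)×2 + 2 = 32 overall.
Running totals: A6 ends at 3, Bbadd9 ends at 6, Cm7 ends at 7, Gmaj7 ends at 14, Ebdim ends at 18, Fsus4 ends at 22, Gdim ends at 26, F#m7 ends at 31, Edim ends at 35.
Beat 32 falls within Edim.

Edim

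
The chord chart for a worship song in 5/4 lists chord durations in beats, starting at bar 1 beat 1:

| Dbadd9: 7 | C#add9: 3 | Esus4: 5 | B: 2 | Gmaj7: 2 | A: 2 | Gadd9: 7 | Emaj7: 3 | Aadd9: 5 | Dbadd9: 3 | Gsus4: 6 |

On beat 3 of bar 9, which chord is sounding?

Gsus4

Beat 3 of bar 9 is beat (9−1)×5 + 3 = 43 overall.
Running totals: Dbadd9 ends at 7, C#add9 ends at 10, Esus4 ends at 15, B ends at 17, Gmaj7 ends at 19, A ends at 21, Gadd9 ends at 28, Emaj7 ends at 31, Aadd9 ends at 36, Dbadd9 ends at 39, Gsus4 ends at 45.
Beat 43 falls within Gsus4.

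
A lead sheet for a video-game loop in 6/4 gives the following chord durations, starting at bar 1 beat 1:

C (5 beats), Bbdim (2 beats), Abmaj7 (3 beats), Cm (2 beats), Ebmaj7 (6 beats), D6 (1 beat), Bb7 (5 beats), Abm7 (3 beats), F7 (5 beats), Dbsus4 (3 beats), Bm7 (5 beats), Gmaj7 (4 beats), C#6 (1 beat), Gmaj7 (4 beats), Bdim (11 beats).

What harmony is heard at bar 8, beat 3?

C#6

Beat 3 of bar 8 is beat (8−1)×6 + 3 = 45 overall.
Running totals: C ends at 5, Bbdim ends at 7, Abmaj7 ends at 10, Cm ends at 12, Ebmaj7 ends at 18, D6 ends at 19, Bb7 ends at 24, Abm7 ends at 27, F7 ends at 32, Dbsus4 ends at 35, Bm7 ends at 40, Gmaj7 ends at 44, C#6 ends at 45.
Beat 45 falls within C#6.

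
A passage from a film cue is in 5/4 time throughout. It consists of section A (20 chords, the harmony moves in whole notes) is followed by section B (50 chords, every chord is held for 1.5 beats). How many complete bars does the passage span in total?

31 bars

A: 20 × 4 = 80 beats = 16 bars.
B: 50 × 1.5 = 75 beats = 15 bars.
Total: 16 + 15 = 31 bars.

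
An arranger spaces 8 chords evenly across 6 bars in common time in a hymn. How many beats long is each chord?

3 beats

6 bars × 4 beats/bar = 24 beats total.
24 beats ÷ 8 chords = 3 beats per chord.
(That is a dotted half note.)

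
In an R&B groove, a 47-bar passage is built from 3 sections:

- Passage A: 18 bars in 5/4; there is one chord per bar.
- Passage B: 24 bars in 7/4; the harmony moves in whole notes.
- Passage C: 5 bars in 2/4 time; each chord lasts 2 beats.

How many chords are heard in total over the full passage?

A: 18 bars × 5 beats = 90 beats; 5 beats/chord → 18 chords.
B: 24 bars × 7 beats = 168 beats; 4 beats/chord → 42 chords.
C: 5 bars × 2 beats = 10 beats; 2 beats/chord → 5 chords.
Total: 18 + 42 + 5 = 65.

65 chords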